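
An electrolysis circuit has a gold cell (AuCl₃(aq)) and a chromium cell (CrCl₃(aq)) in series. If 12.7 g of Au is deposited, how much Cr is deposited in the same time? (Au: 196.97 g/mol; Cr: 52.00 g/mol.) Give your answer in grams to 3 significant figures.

n(Au) = 12.7 / 196.97 = 0.06448 mol
Au³⁺ + 3e⁻ → Au, so n(e⁻) = 3 × 0.06448 = 0.1934 mol
Same current for the same time ⇒ same n(e⁻) = 0.1934 mol in both cells.
Cr³⁺ + 3e⁻ → Cr, so n(Cr) = 0.1934 / 3 = 0.06447 mol
m(Cr) = 0.06447 × 52.00 = 3.35 g

3.35 g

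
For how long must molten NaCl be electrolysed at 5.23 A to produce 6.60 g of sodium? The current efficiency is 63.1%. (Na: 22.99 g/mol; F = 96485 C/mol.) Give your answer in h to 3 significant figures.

n(Na) = 6.60 / 22.99 = 0.2871 mol
Na⁺ + e⁻ → Na, so n(e⁻) = 0.2871 mol
Q = 0.2871 × 96485 / 0.631 = 43900 C
t = Q / I = 43900 / 5.23 = 8394 s = 2.33 h

2.33 h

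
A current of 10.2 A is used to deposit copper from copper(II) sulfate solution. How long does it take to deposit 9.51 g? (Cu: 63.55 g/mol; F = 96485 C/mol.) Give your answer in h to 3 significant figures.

n(Cu) = 9.51 / 63.55 = 0.1496 mol
Cu²⁺ + 2e⁻ → Cu, so n(e⁻) = 2 × 0.1496 = 0.2992 mol
Q = 0.2992 × 96485 = 28870 C
t = Q / I = 28870 / 10.2 = 2830 s = 0.786 h

0.786 h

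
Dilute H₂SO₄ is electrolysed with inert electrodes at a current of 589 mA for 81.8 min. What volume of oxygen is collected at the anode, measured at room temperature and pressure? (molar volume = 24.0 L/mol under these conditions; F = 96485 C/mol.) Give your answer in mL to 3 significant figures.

Charge passed = 0.589 × 4908 = 2891 C
Moles of electrons = 2891 / 96485 = 0.02996 mol
2H₂O → O₂ + 4H⁺ + 4e⁻, so n(O₂) = 0.02996 / 4 = 0.007490 mol
V = 0.007490 × 24.0 = 0.1798 L
= 180 mL

180 mL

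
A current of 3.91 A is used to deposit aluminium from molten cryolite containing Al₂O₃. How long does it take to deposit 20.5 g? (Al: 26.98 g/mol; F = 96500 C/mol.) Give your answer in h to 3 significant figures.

n(Al) = 20.5 / 26.98 = 0.7598 mol
Al³⁺ + 3e⁻ → Al, so n(e⁻) = 3 × 0.7598 = 2.279 mol
Q = 2.279 × 96500 = 2.199×10^5 C
t = Q / I = 2.199×10^5 / 3.91 = 56240 s = 15.6 h

15.6 h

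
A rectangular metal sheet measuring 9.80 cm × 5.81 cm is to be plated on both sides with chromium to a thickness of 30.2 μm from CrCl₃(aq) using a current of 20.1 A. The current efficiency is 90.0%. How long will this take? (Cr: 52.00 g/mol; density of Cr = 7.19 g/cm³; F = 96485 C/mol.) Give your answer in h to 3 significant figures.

0.211 h

Plated area = 2 × 9.80 × 5.81 = 113.9 cm²
Volume = 113.9 × 30.2×10⁻⁴ cm = 0.3440 cm³
m(Cr) = 0.3440 × 7.19 = 2.473 g
n(Cr) = 2.473 / 52.00 = 0.04756 mol; n(e⁻) = 3 × 0.04756 = 0.1427 mol
Q = 0.1427 × 96485 / 0.900 = 15300 C
t = 15300 / 20.1 = 761.2 s = 0.211 h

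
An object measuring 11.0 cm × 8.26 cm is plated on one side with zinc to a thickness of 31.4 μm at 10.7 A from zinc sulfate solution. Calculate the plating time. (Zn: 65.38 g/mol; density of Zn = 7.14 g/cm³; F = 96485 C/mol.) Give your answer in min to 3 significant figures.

9.37 min

Plated area = 11.0 × 8.26 = 90.86 cm²
Volume = 90.86 × 31.4×10⁻⁴ cm = 0.2853 cm³
m(Zn) = 0.2853 × 7.14 = 2.037 g
n(Zn) = 2.037 / 65.38 = 0.03116 mol; n(e⁻) = 2 × 0.03116 = 0.06232 mol
Q = 0.06232 × 96485 = 6013 C
t = 6013 / 10.7 = 562.0 s = 9.37 min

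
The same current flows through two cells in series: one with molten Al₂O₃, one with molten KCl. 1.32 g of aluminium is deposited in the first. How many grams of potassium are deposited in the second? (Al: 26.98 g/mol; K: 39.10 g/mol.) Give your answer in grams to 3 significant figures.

5.74 g

n(Al) = 1.32 / 26.98 = 0.04893 mol
Al³⁺ + 3e⁻ → Al, so n(e⁻) = 3 × 0.04893 = 0.1468 mol
Same current for the same time ⇒ same n(e⁻) = 0.1468 mol in both cells.
K⁺ + e⁻ → K, so n(K) = 0.1468 mol
m(K) = 0.1468 × 39.10 = 5.74 g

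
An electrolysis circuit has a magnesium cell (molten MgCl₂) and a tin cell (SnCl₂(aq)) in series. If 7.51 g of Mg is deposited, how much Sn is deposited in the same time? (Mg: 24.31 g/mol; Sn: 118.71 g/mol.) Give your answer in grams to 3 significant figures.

n(Mg) = 7.51 / 24.31 = 0.3089 mol
Mg²⁺ + 2e⁻ → Mg, so n(e⁻) = 2 × 0.3089 = 0.6178 mol
Same current for the same time ⇒ same n(e⁻) = 0.6178 mol in both cells.
Sn²⁺ + 2e⁻ → Sn, so n(Sn) = 0.6178 / 2 = 0.3089 mol
m(Sn) = 0.3089 × 118.71 = 36.7 g

36.7 g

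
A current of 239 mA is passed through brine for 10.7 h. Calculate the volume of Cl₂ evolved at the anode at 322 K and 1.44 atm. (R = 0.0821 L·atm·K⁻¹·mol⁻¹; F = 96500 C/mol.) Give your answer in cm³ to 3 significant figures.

Q = It = 0.239 × 38520 = 9206 C
n(e⁻) = Q/F = 9206/96500 = 0.09540 mol
2Cl⁻ → Cl₂ + 2e⁻, so n(Cl₂) = 0.09540 / 2 = 0.04770 mol
V = nRT/P = 0.04770 × 0.0821 × 322 / 1.44 = 0.8757 L
= 876 cm³

876 cm³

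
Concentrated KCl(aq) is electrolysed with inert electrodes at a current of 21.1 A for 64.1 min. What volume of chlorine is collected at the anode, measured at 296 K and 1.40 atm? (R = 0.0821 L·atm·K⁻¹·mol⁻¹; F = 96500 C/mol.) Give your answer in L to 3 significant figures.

Charge passed = 21.1 × 3846 = 81150 C
n(e⁻) = 81150 / 96500 = 0.8409 mol
2Cl⁻ → Cl₂ + 2e⁻, so n(Cl₂) = 0.8409 / 2 = 0.4205 mol
V = nRT/P = 0.4205 × 0.0821 × 296 / 1.40 = 7.299 L

7.30 L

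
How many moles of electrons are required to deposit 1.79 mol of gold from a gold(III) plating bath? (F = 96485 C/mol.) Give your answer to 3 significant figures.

Au³⁺ + 3e⁻ → Au, so n(e⁻) = 3 × 1.79 = 5.370 mol

5.37 mol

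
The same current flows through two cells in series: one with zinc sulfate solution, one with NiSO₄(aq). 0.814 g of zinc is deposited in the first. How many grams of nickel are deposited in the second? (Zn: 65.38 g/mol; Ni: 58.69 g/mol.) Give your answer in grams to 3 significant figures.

0.731 g

n(Zn) = 0.814 / 65.38 = 0.01245 mol
Zn²⁺ + 2e⁻ → Zn, so n(e⁻) = 2 × 0.01245 = 0.02490 mol
Same current for the same time ⇒ same n(e⁻) = 0.02490 mol in both cells.
Ni²⁺ + 2e⁻ → Ni, so n(Ni) = 0.02490 / 2 = 0.01245 mol
m(Ni) = 0.01245 × 58.69 = 0.731 g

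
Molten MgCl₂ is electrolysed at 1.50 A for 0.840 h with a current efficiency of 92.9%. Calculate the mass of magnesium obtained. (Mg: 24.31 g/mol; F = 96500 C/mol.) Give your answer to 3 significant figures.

Q = 1.50 × 3024 = 4536 C
n(e⁻) = 4536 / 96500 = 0.04701 mol
Mg²⁺ + 2e⁻ → Mg, so theoretical m(Mg) = 0.02351 × 24.31 = 0.5715 g
Actual mass = 92.9% × 0.5715 = 0.531 g

0.531 g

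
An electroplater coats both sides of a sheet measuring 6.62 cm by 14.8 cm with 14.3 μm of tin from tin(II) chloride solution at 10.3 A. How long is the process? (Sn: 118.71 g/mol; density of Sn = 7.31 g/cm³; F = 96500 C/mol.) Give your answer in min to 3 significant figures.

Plated area = 2 × 6.62 × 14.8 = 196.0 cm²
Volume = 196.0 × 14.3×10⁻⁴ cm = 0.2803 cm³
m(Sn) = 0.2803 × 7.31 = 2.049 g
n(Sn) = 2.049 / 118.71 = 0.01726 mol; n(e⁻) = 2 × 0.01726 = 0.03452 mol
Q = 0.03452 × 96500 = 3331 C
t = 3331 / 10.3 = 323.4 s = 5.39 min

5.39 min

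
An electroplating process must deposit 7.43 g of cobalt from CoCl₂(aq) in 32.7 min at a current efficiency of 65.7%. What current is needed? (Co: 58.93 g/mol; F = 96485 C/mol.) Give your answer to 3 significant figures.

18.9 A

n(Co) = 7.43 / 58.93 = 0.1261 mol
Co²⁺ + 2e⁻ → Co, so n(e⁻) = 2 × 0.1261 = 0.2522 mol
Q = 0.2522 × 96485 / 0.657 = 37040 C
I = Q / t = 37040 / 1962 s = 18.9 A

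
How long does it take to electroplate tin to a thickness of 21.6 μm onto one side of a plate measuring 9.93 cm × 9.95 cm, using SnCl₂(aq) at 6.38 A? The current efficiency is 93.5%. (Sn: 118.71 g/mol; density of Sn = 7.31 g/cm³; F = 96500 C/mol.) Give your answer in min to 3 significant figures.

7.09 min

Plated area = 9.93 × 9.95 = 98.80 cm²
Volume = 98.80 × 21.6×10⁻⁴ cm = 0.2134 cm³
m(Sn) = 0.2134 × 7.31 = 1.560 g
n(Sn) = 1.560 / 118.71 = 0.01314 mol; n(e⁻) = 2 × 0.01314 = 0.02628 mol
Q = 0.02628 × 96500 / 0.935 = 2712 C
t = 2712 / 6.38 = 425.1 s = 7.09 min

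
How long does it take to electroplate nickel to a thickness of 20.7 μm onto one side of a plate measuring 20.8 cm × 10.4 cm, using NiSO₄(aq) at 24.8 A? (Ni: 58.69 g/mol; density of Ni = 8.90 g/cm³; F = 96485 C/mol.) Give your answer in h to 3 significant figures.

Plated area = 20.8 × 10.4 = 216.3 cm²
Volume = 216.3 × 20.7×10⁻⁴ cm = 0.4477 cm³
m(Ni) = 0.4477 × 8.90 = 3.985 g
n(Ni) = 3.985 / 58.69 = 0.06790 mol; n(e⁻) = 2 × 0.06790 = 0.1358 mol
Q = 0.1358 × 96485 = 13100 C
t = 13100 / 24.8 = 528.2 s = 0.147 h

0.147 h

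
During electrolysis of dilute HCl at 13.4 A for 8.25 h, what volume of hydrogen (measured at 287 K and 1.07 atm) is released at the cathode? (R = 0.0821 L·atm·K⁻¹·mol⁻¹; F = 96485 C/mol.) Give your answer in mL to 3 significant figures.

Q = 13.4 A × 29700 s = 3.980×10^5 C
n(e⁻) = 3.980×10^5 / 96485 = 4.125 mol
2H⁺ + 2e⁻ → H₂, so n(H₂) = 4.125 / 2 = 2.063 mol
V = nRT/P = 2.063 × 0.0821 × 287 / 1.07 = 45.43 L
= 45400 mL

45400 mL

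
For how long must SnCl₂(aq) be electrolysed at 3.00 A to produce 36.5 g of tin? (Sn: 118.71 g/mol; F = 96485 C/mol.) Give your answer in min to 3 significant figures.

330 min

n(Sn) = 36.5 / 118.71 = 0.3075 mol
Sn²⁺ + 2e⁻ → Sn, so n(e⁻) = 2 × 0.3075 = 0.6150 mol
Q = 0.6150 × 96485 = 59340 C
t = Q / I = 59340 / 3.00 = 19780 s = 330 min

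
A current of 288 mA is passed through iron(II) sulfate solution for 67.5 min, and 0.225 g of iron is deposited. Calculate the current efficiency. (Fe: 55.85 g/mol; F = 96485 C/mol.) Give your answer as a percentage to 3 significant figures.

Q = 0.288 × 4050 = 1166 C
n(e⁻) = 1166 / 96485 = 0.01208 mol
Fe²⁺ + 2e⁻ → Fe, so theoretical n(Fe) = 0.006040 mol → 0.3373 g
Efficiency = 0.225 / 0.3373 = 0.6671 = 66.7%

66.7%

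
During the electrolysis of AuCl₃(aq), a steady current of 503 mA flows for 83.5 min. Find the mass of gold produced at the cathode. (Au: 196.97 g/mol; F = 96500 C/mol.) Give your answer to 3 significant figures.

1.71 g

Q = 0.503 A × 5010 s = 2520 C
n(e⁻) = Q/F = 2520/96500 = 0.02611 mol
Au³⁺ + 3e⁻ → Au, so n(Au) = 0.02611 / 3 = 0.008703 mol
m = 0.008703 × 196.97 = 1.71 g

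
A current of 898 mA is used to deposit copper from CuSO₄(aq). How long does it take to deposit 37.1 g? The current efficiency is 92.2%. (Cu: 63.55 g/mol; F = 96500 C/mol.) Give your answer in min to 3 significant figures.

n(Cu) = 37.1 / 63.55 = 0.5838 mol
Cu²⁺ + 2e⁻ → Cu, so n(e⁻) = 2 × 0.5838 = 1.168 mol
Q = 1.168 × 96500 / 0.922 = 1.222×10^5 C
t = Q / I = 1.222×10^5 / 0.898 = 1.361×10^5 s = 2270 min

2270 min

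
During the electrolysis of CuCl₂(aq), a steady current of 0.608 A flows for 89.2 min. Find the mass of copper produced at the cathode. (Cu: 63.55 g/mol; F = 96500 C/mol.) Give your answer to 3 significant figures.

Q = It = 0.608 × 5352 = 3254 C
n(e⁻) = Q/F = 3254/96500 = 0.03372 mol
Cu²⁺ + 2e⁻ → Cu, so n(Cu) = 0.03372 / 2 = 0.01686 mol
m = 0.01686 × 63.55 = 1.07 g

1.07 g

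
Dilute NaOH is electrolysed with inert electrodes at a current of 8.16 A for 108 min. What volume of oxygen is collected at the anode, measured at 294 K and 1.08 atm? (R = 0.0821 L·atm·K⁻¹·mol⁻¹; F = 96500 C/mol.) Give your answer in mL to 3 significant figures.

Q = 8.16 A × 6480 s = 52880 C
n(e⁻) = 52880 / 96500 = 0.5480 mol
2H₂O → O₂ + 4H⁺ + 4e⁻, so n(O₂) = 0.5480 / 4 = 0.1370 mol
V = nRT/P = 0.1370 × 0.0821 × 294 / 1.08 = 3.062 L
= 3060 mL

3060 mL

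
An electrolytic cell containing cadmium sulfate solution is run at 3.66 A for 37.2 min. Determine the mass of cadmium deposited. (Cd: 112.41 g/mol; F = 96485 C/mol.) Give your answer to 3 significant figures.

Q = 3.66 A × 2232 s = 8169 C
n(e⁻) = 8169 / 96485 = 0.08467 mol
Cd²⁺ + 2e⁻ → Cd, so n(Cd) = 0.08467 / 2 = 0.04234 mol
m = 0.04234 × 112.41 = 4.76 g

4.76 g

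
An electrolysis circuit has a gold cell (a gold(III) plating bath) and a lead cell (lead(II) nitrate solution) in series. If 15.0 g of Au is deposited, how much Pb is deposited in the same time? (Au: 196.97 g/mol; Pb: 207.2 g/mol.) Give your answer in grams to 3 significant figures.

n(Au) = 15.0 / 196.97 = 0.07615 mol
Au³⁺ + 3e⁻ → Au, so n(e⁻) = 3 × 0.07615 = 0.2285 mol
In series, the same 0.2285 mol of electrons flows through the second cell.
Pb²⁺ + 2e⁻ → Pb, so n(Pb) = 0.2285 / 2 = 0.1143 mol
m(Pb) = 0.1143 × 207.2 = 23.7 g

23.7 g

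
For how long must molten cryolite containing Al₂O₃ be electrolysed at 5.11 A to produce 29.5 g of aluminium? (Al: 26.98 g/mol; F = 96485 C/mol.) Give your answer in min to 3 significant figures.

n(Al) = 29.5 / 26.98 = 1.093 mol
Al³⁺ + 3e⁻ → Al, so n(e⁻) = 3 × 1.093 = 3.279 mol
Q = 3.279 × 96485 = 3.164×10^5 C
t = Q / I = 3.164×10^5 / 5.11 = 61920 s = 1030 min

1030 min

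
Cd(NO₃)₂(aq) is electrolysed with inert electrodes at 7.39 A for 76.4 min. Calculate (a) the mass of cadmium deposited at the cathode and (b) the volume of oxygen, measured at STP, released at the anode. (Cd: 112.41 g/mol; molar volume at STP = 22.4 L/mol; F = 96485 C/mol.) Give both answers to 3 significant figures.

19.7 g Cd; 1.97 L O₂

Q = 7.39 × 4584 = 33880 C; n(e⁻) = 33880 / 96485 = 0.3511 mol
Cathode: Cd²⁺ + 2e⁻ → Cd → n(Cd) = 0.3511/2 = 0.1756 mol → 19.7 g
Anode: 2H₂O → O₂ + 4H⁺ + 4e⁻ → n(O₂) = 0.3511/4 = 0.08778 mol → 1.97 L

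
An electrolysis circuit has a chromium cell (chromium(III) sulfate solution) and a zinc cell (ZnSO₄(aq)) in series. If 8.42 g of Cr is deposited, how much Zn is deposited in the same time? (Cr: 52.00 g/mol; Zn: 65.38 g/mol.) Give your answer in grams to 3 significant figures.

n(Cr) = 8.42 / 52.00 = 0.1619 mol
Cr³⁺ + 3e⁻ → Cr, so n(e⁻) = 3 × 0.1619 = 0.4857 mol
The cells are in series, so the same charge (and hence the same n(e⁻) = 0.4857 mol) passes through both.
Zn²⁺ + 2e⁻ → Zn, so n(Zn) = 0.4857 / 2 = 0.2429 mol
m(Zn) = 0.2429 × 65.38 = 15.9 g

15.9 g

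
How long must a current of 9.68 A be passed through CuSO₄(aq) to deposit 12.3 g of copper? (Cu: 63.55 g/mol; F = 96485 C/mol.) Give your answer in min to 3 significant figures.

64.3 min

n(Cu) = 12.3 / 63.55 = 0.1935 mol
Cu²⁺ + 2e⁻ → Cu, so n(e⁻) = 2 × 0.1935 = 0.3870 mol
Q = 0.3870 × 96485 = 37340 C
t = Q / I = 37340 / 9.68 = 3857 s = 64.3 min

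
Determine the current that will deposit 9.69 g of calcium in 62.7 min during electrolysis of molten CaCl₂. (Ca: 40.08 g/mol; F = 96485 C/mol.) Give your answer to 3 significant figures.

n(Ca) = 9.69 / 40.08 = 0.2418 mol
Ca²⁺ + 2e⁻ → Ca, so n(e⁻) = 2 × 0.2418 = 0.4836 mol
Q = 0.4836 × 96485 = 46660 C
I = Q / t = 46660 / 3762 s = 12.4 A

12.4 A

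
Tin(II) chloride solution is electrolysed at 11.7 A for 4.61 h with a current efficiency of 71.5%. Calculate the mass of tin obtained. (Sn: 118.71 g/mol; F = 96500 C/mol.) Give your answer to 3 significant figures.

Q = 11.7 × 16596 = 1.942×10^5 C
n(e⁻) = 1.942×10^5 / 96500 = 2.012 mol
Sn²⁺ + 2e⁻ → Sn, so theoretical m(Sn) = 1.006 × 118.71 = 119.4 g
Actual mass = 71.5% × 119.4 = 85.4 g

85.4 g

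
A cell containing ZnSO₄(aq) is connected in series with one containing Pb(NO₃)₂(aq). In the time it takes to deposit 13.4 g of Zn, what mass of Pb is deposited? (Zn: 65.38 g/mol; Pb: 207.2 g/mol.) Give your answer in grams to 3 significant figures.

42.5 g

n(Zn) = 13.4 / 65.38 = 0.2050 mol
Zn²⁺ + 2e⁻ → Zn, so n(e⁻) = 2 × 0.2050 = 0.4100 mol
Same current for the same time ⇒ same n(e⁻) = 0.4100 mol in both cells.
Pb²⁺ + 2e⁻ → Pb, so n(Pb) = 0.4100 / 2 = 0.2050 mol
m(Pb) = 0.2050 × 207.2 = 42.5 g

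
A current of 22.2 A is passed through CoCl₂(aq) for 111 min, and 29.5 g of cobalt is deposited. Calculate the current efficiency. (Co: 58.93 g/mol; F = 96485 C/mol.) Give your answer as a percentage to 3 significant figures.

Q = 22.2 × 6660 = 1.479×10^5 C
n(e⁻) = 1.479×10^5 / 96485 = 1.533 mol
Co²⁺ + 2e⁻ → Co, so theoretical n(Co) = 0.7665 mol → 45.17 g
Efficiency = 29.5 / 45.17 = 0.6531 = 65.3%

65.3%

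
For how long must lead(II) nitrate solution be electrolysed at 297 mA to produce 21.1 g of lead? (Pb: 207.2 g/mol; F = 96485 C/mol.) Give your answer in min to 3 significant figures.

1100 min

n(Pb) = 21.1 / 207.2 = 0.1018 mol
Pb²⁺ + 2e⁻ → Pb, so n(e⁻) = 2 × 0.1018 = 0.2036 mol
Q = 0.2036 × 96485 = 19640 C
t = Q / I = 19640 / 0.297 = 66130 s = 1100 min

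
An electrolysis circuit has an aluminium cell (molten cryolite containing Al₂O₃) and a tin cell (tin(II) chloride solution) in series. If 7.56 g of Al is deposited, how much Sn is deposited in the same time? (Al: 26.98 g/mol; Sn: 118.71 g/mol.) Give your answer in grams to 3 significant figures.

n(Al) = 7.56 / 26.98 = 0.2802 mol
Al³⁺ + 3e⁻ → Al, so n(e⁻) = 3 × 0.2802 = 0.8406 mol
In series, the same 0.8406 mol of electrons flows through the second cell.
Sn²⁺ + 2e⁻ → Sn, so n(Sn) = 0.8406 / 2 = 0.4203 mol
m(Sn) = 0.4203 × 118.71 = 49.9 g

49.9 g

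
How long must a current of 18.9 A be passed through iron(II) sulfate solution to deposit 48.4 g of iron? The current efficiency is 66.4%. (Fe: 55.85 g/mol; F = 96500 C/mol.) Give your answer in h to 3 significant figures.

3.70 h

n(Fe) = 48.4 / 55.85 = 0.8666 mol
Fe²⁺ + 2e⁻ → Fe, so n(e⁻) = 2 × 0.8666 = 1.733 mol
Q = 1.733 × 96500 / 0.664 = 2.519×10^5 C
t = Q / I = 2.519×10^5 / 18.9 = 13330 s = 3.70 h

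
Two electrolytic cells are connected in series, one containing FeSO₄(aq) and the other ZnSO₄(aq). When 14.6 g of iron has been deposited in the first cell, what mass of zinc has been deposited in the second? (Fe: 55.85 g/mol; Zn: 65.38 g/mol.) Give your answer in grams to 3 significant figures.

n(Fe) = 14.6 / 55.85 = 0.2614 mol
Fe²⁺ + 2e⁻ → Fe, so n(e⁻) = 2 × 0.2614 = 0.5228 mol
Since the cells are in series, n(e⁻) in the Zn cell is also 0.5228 mol.
Zn²⁺ + 2e⁻ → Zn, so n(Zn) = 0.5228 / 2 = 0.2614 mol
m(Zn) = 0.2614 × 65.38 = 17.1 g

17.1 g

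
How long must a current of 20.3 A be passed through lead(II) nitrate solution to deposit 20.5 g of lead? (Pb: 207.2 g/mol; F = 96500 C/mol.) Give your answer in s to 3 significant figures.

941 s

n(Pb) = 20.5 / 207.2 = 0.09894 mol
Pb²⁺ + 2e⁻ → Pb, so n(e⁻) = 2 × 0.09894 = 0.1979 mol
Q = 0.1979 × 96500 = 19100 C
t = Q / I = 19100 / 20.3 = 940.9 s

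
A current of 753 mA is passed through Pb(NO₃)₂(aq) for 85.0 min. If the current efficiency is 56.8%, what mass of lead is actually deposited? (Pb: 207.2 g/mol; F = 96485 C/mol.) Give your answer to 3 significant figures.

2.34 g

Q = 0.753 × 5100 = 3840 C
n(e⁻) = 3840 / 96485 = 0.03980 mol
Pb²⁺ + 2e⁻ → Pb, so theoretical m(Pb) = 0.01990 × 207.2 = 4.123 g
Actual mass = 56.8% × 4.123 = 2.34 g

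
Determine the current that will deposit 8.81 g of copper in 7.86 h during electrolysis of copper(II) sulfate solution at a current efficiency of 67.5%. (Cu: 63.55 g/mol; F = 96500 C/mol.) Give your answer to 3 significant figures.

1.40 A

n(Cu) = 8.81 / 63.55 = 0.1386 mol
Cu²⁺ + 2e⁻ → Cu, so n(e⁻) = 2 × 0.1386 = 0.2772 mol
Q = 0.2772 × 96500 / 0.675 = 39630 C
I = Q / t = 39630 / 28296 s = 1.40 A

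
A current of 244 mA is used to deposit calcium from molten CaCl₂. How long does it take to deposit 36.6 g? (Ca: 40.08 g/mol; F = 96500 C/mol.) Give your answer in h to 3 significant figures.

n(Ca) = 36.6 / 40.08 = 0.9132 mol
Ca²⁺ + 2e⁻ → Ca, so n(e⁻) = 2 × 0.9132 = 1.826 mol
Q = 1.826 × 96500 = 1.762×10^5 C
t = Q / I = 1.762×10^5 / 0.244 = 7.221×10^5 s = 201 h

201 h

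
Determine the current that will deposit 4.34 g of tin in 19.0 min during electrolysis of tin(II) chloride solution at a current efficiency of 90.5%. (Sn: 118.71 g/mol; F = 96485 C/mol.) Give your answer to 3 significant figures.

n(Sn) = 4.34 / 118.71 = 0.03656 mol
Sn²⁺ + 2e⁻ → Sn, so n(e⁻) = 2 × 0.03656 = 0.07312 mol
Q = 0.07312 × 96485 / 0.905 = 7796 C
I = Q / t = 7796 / 1140 s = 6.84 A

6.84 A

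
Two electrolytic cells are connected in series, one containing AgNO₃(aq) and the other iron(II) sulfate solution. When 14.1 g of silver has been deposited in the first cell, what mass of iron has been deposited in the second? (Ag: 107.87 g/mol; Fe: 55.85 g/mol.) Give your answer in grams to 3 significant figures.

3.65 g

n(Ag) = 14.1 / 107.87 = 0.1307 mol
Ag⁺ + e⁻ → Ag, so n(e⁻) = 0.1307 mol
Same current for the same time ⇒ same n(e⁻) = 0.1307 mol in both cells.
Fe²⁺ + 2e⁻ → Fe, so n(Fe) = 0.1307 / 2 = 0.06535 mol
m(Fe) = 0.06535 × 55.85 = 3.65 g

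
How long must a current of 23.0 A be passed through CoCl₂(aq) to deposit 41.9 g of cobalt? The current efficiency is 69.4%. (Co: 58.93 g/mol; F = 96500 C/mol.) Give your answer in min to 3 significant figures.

143 min

n(Co) = 41.9 / 58.93 = 0.7110 mol
Co²⁺ + 2e⁻ → Co, so n(e⁻) = 2 × 0.7110 = 1.422 mol
Q = 1.422 × 96500 / 0.694 = 1.977×10^5 C
t = Q / I = 1.977×10^5 / 23.0 = 8596 s = 143 min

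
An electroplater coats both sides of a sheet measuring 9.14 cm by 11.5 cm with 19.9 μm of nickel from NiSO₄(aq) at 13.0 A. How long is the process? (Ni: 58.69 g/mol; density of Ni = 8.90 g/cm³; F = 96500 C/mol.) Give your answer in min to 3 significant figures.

Plated area = 2 × 9.14 × 11.5 = 210.2 cm²
Volume = 210.2 × 19.9×10⁻⁴ cm = 0.4183 cm³
m(Ni) = 0.4183 × 8.90 = 3.723 g
n(Ni) = 3.723 / 58.69 = 0.06343 mol; n(e⁻) = 2 × 0.06343 = 0.1269 mol
Q = 0.1269 × 96500 = 12250 C
t = 12250 / 13.0 = 942.3 s = 15.7 min

15.7 min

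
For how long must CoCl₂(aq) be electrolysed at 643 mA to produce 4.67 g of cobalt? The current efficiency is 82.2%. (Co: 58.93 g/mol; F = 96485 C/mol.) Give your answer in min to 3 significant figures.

n(Co) = 4.67 / 58.93 = 0.07925 mol
Co²⁺ + 2e⁻ → Co, so n(e⁻) = 2 × 0.07925 = 0.1585 mol
Q = 0.1585 × 96485 / 0.822 = 18600 C
t = Q / I = 18600 / 0.643 = 28930 s = 482 min

482 min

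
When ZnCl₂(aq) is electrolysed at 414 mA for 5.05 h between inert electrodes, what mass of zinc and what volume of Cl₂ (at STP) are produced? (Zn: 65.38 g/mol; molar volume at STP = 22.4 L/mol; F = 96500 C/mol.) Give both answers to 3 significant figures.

2.55 g Zn; 0.874 L Cl₂

Q = 0.414 × 18180 = 7527 C; n(e⁻) = 7527 / 96500 = 0.07800 mol
Cathode: Zn²⁺ + 2e⁻ → Zn → n(Zn) = 0.07800/2 = 0.03900 mol → 2.55 g
Anode: 2Cl⁻ → Cl₂ + 2e⁻ → n(Cl₂) = 0.07800/2 = 0.03900 mol → 0.874 L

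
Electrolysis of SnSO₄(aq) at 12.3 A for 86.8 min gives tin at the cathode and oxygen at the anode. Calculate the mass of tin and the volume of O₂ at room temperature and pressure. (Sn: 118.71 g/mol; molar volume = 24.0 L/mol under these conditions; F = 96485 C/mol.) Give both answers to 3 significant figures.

39.4 g Sn; 3.98 L O₂

Q = 12.3 × 5208 = 64060 C; n(e⁻) = 64060 / 96485 = 0.6639 mol
Cathode: Sn²⁺ + 2e⁻ → Sn → n(Sn) = 0.6639/2 = 0.3320 mol → 39.4 g
Anode: 2H₂O → O₂ + 4H⁺ + 4e⁻ → n(O₂) = 0.6639/4 = 0.1660 mol → 3.98 L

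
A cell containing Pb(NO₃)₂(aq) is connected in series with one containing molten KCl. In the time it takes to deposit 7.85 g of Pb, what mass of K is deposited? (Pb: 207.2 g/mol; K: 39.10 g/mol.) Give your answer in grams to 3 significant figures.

n(Pb) = 7.85 / 207.2 = 0.03789 mol
Pb²⁺ + 2e⁻ → Pb, so n(e⁻) = 2 × 0.03789 = 0.07578 mol
The cells are in series, so the same charge (and hence the same n(e⁻) = 0.07578 mol) passes through both.
K⁺ + e⁻ → K, so n(K) = 0.07578 mol
m(K) = 0.07578 × 39.10 = 2.96 g

2.96 g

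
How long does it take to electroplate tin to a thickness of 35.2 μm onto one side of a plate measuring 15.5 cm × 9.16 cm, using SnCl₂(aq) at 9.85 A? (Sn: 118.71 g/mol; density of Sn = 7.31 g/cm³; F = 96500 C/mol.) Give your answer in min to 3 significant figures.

10.1 min

Plated area = 15.5 × 9.16 = 142.0 cm²
Volume = 142.0 × 35.2×10⁻⁴ cm = 0.4998 cm³
m(Sn) = 0.4998 × 7.31 = 3.654 g
n(Sn) = 3.654 / 118.71 = 0.03078 mol; n(e⁻) = 2 × 0.03078 = 0.06156 mol
Q = 0.06156 × 96500 = 5941 C
t = 5941 / 9.85 = 603.1 s = 10.1 min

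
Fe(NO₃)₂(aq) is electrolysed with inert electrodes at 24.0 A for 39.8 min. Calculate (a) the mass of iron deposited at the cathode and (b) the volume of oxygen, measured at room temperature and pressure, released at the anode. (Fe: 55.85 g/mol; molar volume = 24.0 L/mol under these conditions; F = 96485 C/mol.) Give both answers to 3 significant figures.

16.6 g Fe; 3.56 L O₂

Q = 24.0 × 2388 = 57310 C; n(e⁻) = 57310 / 96485 = 0.5940 mol
Cathode: Fe²⁺ + 2e⁻ → Fe → n(Fe) = 0.5940/2 = 0.2970 mol → 16.6 g
Anode: 2H₂O → O₂ + 4H⁺ + 4e⁻ → n(O₂) = 0.5940/4 = 0.1485 mol → 3.56 L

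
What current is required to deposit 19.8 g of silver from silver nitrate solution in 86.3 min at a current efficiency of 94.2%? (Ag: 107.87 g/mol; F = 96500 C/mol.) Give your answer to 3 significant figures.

n(Ag) = 19.8 / 107.87 = 0.1836 mol
Ag⁺ + e⁻ → Ag, so n(e⁻) = 0.1836 mol
Q = 0.1836 × 96500 / 0.942 = 18810 C
I = Q / t = 18810 / 5178 s = 3.63 A

3.63 A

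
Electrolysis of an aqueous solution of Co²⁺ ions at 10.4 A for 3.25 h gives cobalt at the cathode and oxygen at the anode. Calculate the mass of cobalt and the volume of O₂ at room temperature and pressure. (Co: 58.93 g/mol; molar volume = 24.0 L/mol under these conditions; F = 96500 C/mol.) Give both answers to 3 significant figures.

37.2 g Co; 7.57 L O₂

Q = 10.4 × 11700 = 1.217×10^5 C; n(e⁻) = 1.217×10^5 / 96500 = 1.261 mol
Cathode: Co²⁺ + 2e⁻ → Co → n(Co) = 1.261/2 = 0.6305 mol → 37.2 g
Anode: 2H₂O → O₂ + 4H⁺ + 4e⁻ → n(O₂) = 1.261/4 = 0.3153 mol → 7.57 L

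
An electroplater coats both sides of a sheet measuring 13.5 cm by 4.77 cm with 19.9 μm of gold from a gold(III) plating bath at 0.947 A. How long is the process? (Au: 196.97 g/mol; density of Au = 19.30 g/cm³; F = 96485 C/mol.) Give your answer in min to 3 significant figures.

128 min

Plated area = 2 × 13.5 × 4.77 = 128.8 cm²
Volume = 128.8 × 19.9×10⁻⁴ cm = 0.2563 cm³
m(Au) = 0.2563 × 19.30 = 4.947 g
n(Au) = 4.947 / 196.97 = 0.02512 mol; n(e⁻) = 3 × 0.02512 = 0.07536 mol
Q = 0.07536 × 96485 = 7271 C
t = 7271 / 0.947 = 7678 s = 128 min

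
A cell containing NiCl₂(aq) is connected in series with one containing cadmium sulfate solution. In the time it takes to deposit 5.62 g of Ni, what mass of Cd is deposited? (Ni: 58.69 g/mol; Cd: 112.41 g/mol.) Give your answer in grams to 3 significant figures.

n(Ni) = 5.62 / 58.69 = 0.09576 mol
Ni²⁺ + 2e⁻ → Ni, so n(e⁻) = 2 × 0.09576 = 0.1915 mol
The cells are in series, so the same charge (and hence the same n(e⁻) = 0.1915 mol) passes through both.
Cd²⁺ + 2e⁻ → Cd, so n(Cd) = 0.1915 / 2 = 0.09575 mol
m(Cd) = 0.09575 × 112.41 = 10.8 g

10.8 g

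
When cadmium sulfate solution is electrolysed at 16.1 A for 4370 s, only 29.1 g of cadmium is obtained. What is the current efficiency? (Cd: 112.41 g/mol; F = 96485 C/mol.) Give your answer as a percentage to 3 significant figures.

71.0%

Q = 16.1 × 4370 = 70360 C
n(e⁻) = 70360 / 96485 = 0.7292 mol
Cd²⁺ + 2e⁻ → Cd, so theoretical n(Cd) = 0.3646 mol → 40.98 g
Efficiency = 29.1 / 40.98 = 0.7101 = 71.0%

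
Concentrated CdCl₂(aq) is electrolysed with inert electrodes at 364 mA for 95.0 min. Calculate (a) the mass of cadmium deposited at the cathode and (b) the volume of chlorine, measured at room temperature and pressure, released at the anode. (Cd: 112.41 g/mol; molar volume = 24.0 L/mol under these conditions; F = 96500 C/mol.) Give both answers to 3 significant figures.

Q = 0.364 × 5700 = 2075 C; n(e⁻) = 2075 / 96500 = 0.02150 mol
Cathode: Cd²⁺ + 2e⁻ → Cd → n(Cd) = 0.02150/2 = 0.01075 mol → 1.21 g
Anode: 2Cl⁻ → Cl₂ + 2e⁻ → n(Cl₂) = 0.02150/2 = 0.01075 mol → 0.258 L

1.21 g Cd; 0.258 L Cl₂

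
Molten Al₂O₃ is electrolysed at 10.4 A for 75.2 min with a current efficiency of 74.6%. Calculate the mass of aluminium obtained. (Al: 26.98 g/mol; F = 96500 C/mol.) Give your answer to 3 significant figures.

3.26 g

Q = 10.4 × 4512 = 46920 C
n(e⁻) = 46920 / 96500 = 0.4862 mol
Al³⁺ + 3e⁻ → Al, so theoretical m(Al) = 0.1621 × 26.98 = 4.373 g
Actual mass = 74.6% × 4.373 = 3.26 g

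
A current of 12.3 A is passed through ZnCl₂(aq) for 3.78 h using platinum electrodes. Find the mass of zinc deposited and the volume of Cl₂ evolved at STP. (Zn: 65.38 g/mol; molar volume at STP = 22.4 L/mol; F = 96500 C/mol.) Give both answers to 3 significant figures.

Q = 12.3 × 13608 = 1.674×10^5 C; n(e⁻) = 1.674×10^5 / 96500 = 1.735 mol
Cathode: Zn²⁺ + 2e⁻ → Zn → n(Zn) = 1.735/2 = 0.8675 mol → 56.7 g
Anode: 2Cl⁻ → Cl₂ + 2e⁻ → n(Cl₂) = 1.735/2 = 0.8675 mol → 19.4 L

56.7 g Zn; 19.4 L Cl₂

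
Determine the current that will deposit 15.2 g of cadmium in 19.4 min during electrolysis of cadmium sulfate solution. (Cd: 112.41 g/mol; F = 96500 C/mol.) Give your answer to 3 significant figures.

n(Cd) = 15.2 / 112.41 = 0.1352 mol
Cd²⁺ + 2e⁻ → Cd, so n(e⁻) = 2 × 0.1352 = 0.2704 mol
Q = 0.2704 × 96500 = 26090 C
I = Q / t = 26090 / 1164 s = 22.4 A

22.4 A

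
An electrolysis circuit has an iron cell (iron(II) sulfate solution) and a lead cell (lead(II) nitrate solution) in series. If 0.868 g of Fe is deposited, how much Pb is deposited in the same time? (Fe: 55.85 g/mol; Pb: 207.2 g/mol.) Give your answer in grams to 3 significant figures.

n(Fe) = 0.868 / 55.85 = 0.01554 mol
Fe²⁺ + 2e⁻ → Fe, so n(e⁻) = 2 × 0.01554 = 0.03108 mol
In series, the same 0.03108 mol of electrons flows through the second cell.
Pb²⁺ + 2e⁻ → Pb, so n(Pb) = 0.03108 / 2 = 0.01554 mol
m(Pb) = 0.01554 × 207.2 = 3.22 g

3.22 g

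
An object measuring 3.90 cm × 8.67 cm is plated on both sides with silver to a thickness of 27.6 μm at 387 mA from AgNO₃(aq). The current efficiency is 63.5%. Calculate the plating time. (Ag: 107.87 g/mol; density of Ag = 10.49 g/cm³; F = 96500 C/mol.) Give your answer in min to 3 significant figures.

119 min

Plated area = 2 × 3.90 × 8.67 = 67.63 cm²
Volume = 67.63 × 27.6×10⁻⁴ cm = 0.1867 cm³
m(Ag) = 0.1867 × 10.49 = 1.958 g
n(Ag) = 1.958 / 107.87 = 0.01815 mol; n(e⁻) = 0.01815 mol
Q = 0.01815 × 96500 / 0.635 = 2758 C
t = 2758 / 0.387 = 7127 s = 119 min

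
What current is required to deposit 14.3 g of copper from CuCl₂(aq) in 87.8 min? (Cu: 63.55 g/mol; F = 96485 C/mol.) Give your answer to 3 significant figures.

n(Cu) = 14.3 / 63.55 = 0.2250 mol
Cu²⁺ + 2e⁻ → Cu, so n(e⁻) = 2 × 0.2250 = 0.4500 mol
Q = 0.4500 × 96485 = 43420 C
I = Q / t = 43420 / 5268 s = 8.24 A

8.24 A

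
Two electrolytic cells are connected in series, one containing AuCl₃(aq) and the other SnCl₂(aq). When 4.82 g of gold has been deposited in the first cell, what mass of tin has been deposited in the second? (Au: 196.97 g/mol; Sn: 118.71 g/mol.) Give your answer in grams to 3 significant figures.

n(Au) = 4.82 / 196.97 = 0.02447 mol
Au³⁺ + 3e⁻ → Au, so n(e⁻) = 3 × 0.02447 = 0.07341 mol
In series, the same 0.07341 mol of electrons flows through the second cell.
Sn²⁺ + 2e⁻ → Sn, so n(Sn) = 0.07341 / 2 = 0.03671 mol
m(Sn) = 0.03671 × 118.71 = 4.36 g

4.36 g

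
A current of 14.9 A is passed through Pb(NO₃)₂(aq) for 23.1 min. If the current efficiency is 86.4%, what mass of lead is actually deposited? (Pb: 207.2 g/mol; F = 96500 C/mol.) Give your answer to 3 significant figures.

Q = 14.9 × 1386 = 20650 C
n(e⁻) = 20650 / 96500 = 0.2140 mol
Pb²⁺ + 2e⁻ → Pb, so theoretical m(Pb) = 0.1070 × 207.2 = 22.17 g
Actual mass = 86.4% × 22.17 = 19.2 g

19.2 g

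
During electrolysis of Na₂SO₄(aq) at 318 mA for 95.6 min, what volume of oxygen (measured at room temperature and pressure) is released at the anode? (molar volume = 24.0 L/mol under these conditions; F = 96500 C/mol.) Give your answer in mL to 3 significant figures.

113 mL

Q = 0.318 A × 5736 s = 1824 C
n(e⁻) = 1824 / 96500 = 0.01890 mol
2H₂O → O₂ + 4H⁺ + 4e⁻, so n(O₂) = 0.01890 / 4 = 0.004725 mol
V = 0.004725 × 24.0 = 0.1134 L
= 113 mL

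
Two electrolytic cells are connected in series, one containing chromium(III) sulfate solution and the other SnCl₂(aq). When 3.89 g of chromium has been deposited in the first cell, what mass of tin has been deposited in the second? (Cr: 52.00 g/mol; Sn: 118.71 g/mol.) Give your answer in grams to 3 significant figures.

13.3 g

n(Cr) = 3.89 / 52.00 = 0.07481 mol
Cr³⁺ + 3e⁻ → Cr, so n(e⁻) = 3 × 0.07481 = 0.2244 mol
The cells are in series, so the same charge (and hence the same n(e⁻) = 0.2244 mol) passes through both.
Sn²⁺ + 2e⁻ → Sn, so n(Sn) = 0.2244 / 2 = 0.1122 mol
m(Sn) = 0.1122 × 118.71 = 13.3 g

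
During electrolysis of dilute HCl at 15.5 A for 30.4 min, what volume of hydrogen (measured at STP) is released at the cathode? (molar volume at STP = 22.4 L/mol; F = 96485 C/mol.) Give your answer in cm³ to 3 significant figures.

Q = 15.5 A × 1824 s = 28270 C
n(e⁻) = 28270 / 96485 = 0.2930 mol
2H⁺ + 2e⁻ → H₂, so n(H₂) = 0.2930 / 2 = 0.1465 mol
V = 0.1465 × 22.4 = 3.282 L
= 3280 cm³

3280 cm³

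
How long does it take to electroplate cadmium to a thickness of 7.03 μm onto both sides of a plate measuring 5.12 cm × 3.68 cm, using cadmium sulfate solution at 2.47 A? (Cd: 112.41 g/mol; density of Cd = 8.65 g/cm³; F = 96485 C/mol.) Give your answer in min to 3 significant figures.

2.65 min

Plated area = 2 × 5.12 × 3.68 = 37.68 cm²
Volume = 37.68 × 7.03×10⁻⁴ cm = 0.02649 cm³
m(Cd) = 0.02649 × 8.65 = 0.2291 g
n(Cd) = 0.2291 / 112.41 = 0.002038 mol; n(e⁻) = 2 × 0.002038 = 0.004076 mol
Q = 0.004076 × 96485 = 393.3 C
t = 393.3 / 2.47 = 159.2 s = 2.65 min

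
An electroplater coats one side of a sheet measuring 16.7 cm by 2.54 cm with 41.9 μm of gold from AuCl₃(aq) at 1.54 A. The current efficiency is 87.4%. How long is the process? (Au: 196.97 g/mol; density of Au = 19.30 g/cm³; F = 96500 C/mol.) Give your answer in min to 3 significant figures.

Plated area = 16.7 × 2.54 = 42.42 cm²
Volume = 42.42 × 41.9×10⁻⁴ cm = 0.1777 cm³
m(Au) = 0.1777 × 19.30 = 3.430 g
n(Au) = 3.430 / 196.97 = 0.01741 mol; n(e⁻) = 3 × 0.01741 = 0.05223 mol
Q = 0.05223 × 96500 / 0.874 = 5767 C
t = 5767 / 1.54 = 3745 s = 62.4 min

62.4 min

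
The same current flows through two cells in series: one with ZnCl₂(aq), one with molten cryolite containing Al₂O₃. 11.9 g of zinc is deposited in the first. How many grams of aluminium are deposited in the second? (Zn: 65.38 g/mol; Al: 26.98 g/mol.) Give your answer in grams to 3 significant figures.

n(Zn) = 11.9 / 65.38 = 0.1820 mol
Zn²⁺ + 2e⁻ → Zn, so n(e⁻) = 2 × 0.1820 = 0.3640 mol
In series, the same 0.3640 mol of electrons flows through the second cell.
Al³⁺ + 3e⁻ → Al, so n(Al) = 0.3640 / 3 = 0.1213 mol
m(Al) = 0.1213 × 26.98 = 3.27 g

3.27 g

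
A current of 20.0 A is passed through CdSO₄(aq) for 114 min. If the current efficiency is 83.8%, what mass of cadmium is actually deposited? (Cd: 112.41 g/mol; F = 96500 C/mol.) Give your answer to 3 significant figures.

66.8 g

Q = 20.0 × 6840 = 1.368×10^5 C
n(e⁻) = 1.368×10^5 / 96500 = 1.418 mol
Cd²⁺ + 2e⁻ → Cd, so theoretical m(Cd) = 0.7090 × 112.41 = 79.70 g
Actual mass = 83.8% × 79.70 = 66.8 g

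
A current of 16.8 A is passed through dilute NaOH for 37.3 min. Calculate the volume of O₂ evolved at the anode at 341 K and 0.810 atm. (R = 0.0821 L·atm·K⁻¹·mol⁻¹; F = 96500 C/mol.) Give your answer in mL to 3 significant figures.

3370 mL

Charge passed = 16.8 × 2238 = 37600 C
n(e⁻) = 37600 / 96500 = 0.3896 mol
2H₂O → O₂ + 4H⁺ + 4e⁻, so n(O₂) = 0.3896 / 4 = 0.09740 mol
V = nRT/P = 0.09740 × 0.0821 × 341 / 0.810 = 3.366 L
= 3370 mL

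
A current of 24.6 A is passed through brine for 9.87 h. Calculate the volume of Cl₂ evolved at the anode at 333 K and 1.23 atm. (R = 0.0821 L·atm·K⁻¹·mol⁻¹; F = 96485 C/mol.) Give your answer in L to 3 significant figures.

101 L

Charge passed = 24.6 × 35532 = 8.741×10^5 C
Moles of electrons = 8.741×10^5 / 96485 = 9.059 mol
2Cl⁻ → Cl₂ + 2e⁻, so n(Cl₂) = 9.059 / 2 = 4.530 mol
V = nRT/P = 4.530 × 0.0821 × 333 / 1.23 = 100.7 L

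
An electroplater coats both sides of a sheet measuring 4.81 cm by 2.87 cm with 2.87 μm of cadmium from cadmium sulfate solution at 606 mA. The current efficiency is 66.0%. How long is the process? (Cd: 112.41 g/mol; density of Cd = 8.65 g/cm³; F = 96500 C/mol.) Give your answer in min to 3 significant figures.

4.90 min

Plated area = 2 × 4.81 × 2.87 = 27.61 cm²
Volume = 27.61 × 2.87×10⁻⁴ cm = 0.007924 cm³
m(Cd) = 0.007924 × 8.65 = 0.06854 g
n(Cd) = 0.06854 / 112.41 = 6.097×10^-4 mol; n(e⁻) = 2 × 6.097×10^-4 = 0.001219 mol
Q = 0.001219 × 96500 / 0.660 = 178.2 C
t = 178.2 / 0.606 = 294.1 s = 4.90 min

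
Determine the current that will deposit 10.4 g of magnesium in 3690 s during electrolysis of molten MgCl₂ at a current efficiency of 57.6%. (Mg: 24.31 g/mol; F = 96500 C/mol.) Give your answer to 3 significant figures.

38.8 A

n(Mg) = 10.4 / 24.31 = 0.4278 mol
Mg²⁺ + 2e⁻ → Mg, so n(e⁻) = 2 × 0.4278 = 0.8556 mol
Q = 0.8556 × 96500 / 0.576 = 1.433×10^5 C
I = Q / t = 1.433×10^5 / 3690 s = 38.8 A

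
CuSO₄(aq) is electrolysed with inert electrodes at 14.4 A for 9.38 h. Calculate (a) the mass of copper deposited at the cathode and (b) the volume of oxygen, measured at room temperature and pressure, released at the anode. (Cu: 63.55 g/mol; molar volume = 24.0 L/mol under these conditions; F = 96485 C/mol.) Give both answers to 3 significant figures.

160 g Cu; 30.2 L O₂

Q = 14.4 × 33768 = 4.863×10^5 C; n(e⁻) = 4.863×10^5 / 96485 = 5.040 mol
Cathode: Cu²⁺ + 2e⁻ → Cu → n(Cu) = 5.040/2 = 2.520 mol → 160 g
Anode: 2H₂O → O₂ + 4H⁺ + 4e⁻ → n(O₂) = 5.040/4 = 1.260 mol → 30.2 L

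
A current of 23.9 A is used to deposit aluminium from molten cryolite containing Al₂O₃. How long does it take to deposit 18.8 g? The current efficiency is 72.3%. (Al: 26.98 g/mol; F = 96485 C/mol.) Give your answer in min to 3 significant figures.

195 min

n(Al) = 18.8 / 26.98 = 0.6968 mol
Al³⁺ + 3e⁻ → Al, so n(e⁻) = 3 × 0.6968 = 2.090 mol
Q = 2.090 × 96485 / 0.723 = 2.789×10^5 C
t = Q / I = 2.789×10^5 / 23.9 = 11670 s = 195 min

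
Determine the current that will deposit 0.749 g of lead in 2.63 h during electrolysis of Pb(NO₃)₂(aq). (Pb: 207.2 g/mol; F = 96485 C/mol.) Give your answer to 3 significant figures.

0.0737 A

n(Pb) = 0.749 / 207.2 = 0.003615 mol
Pb²⁺ + 2e⁻ → Pb, so n(e⁻) = 2 × 0.003615 = 0.007230 mol
Q = 0.007230 × 96485 = 697.6 C
I = Q / t = 697.6 / 9468 s = 0.0737 A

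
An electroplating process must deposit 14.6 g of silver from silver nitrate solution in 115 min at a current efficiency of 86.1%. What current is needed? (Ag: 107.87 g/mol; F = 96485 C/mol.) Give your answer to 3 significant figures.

2.20 A

n(Ag) = 14.6 / 107.87 = 0.1353 mol
Ag⁺ + e⁻ → Ag, so n(e⁻) = 0.1353 mol
Q = 0.1353 × 96485 / 0.861 = 15160 C
I = Q / t = 15160 / 6900 s = 2.20 A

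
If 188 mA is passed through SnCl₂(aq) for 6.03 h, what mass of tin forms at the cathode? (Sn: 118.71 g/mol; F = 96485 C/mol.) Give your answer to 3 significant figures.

2.51 g

Q = 0.188 A × 21708 s = 4081 C
Moles of electrons = 4081 / 96485 = 0.04230 mol
Sn²⁺ + 2e⁻ → Sn, so n(Sn) = 0.04230 / 2 = 0.02115 mol
m = 0.02115 × 118.71 = 2.51 g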